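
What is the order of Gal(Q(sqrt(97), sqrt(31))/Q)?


The 2 square roots of distinct primes are multiplicatively independent over Q,
so [K:Q] = 2^2 and Gal(K/Q) is isomorphic to (Z/2Z)^2.
|Gal| = 2^2 = 4

4


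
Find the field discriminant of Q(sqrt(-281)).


For K = Q(sqrt(d)) with d squarefree: disc(K) = d if d = 1 mod 4, and disc(K) = 4d if d = 2 or 3 mod 4.
Here d = -281, and d mod 4 = 3.
d = 3 mod 4, not 1 (O_K = Z[sqrt(d)]), so disc(K) = 4d = 4 * (-281) = -1124

-1124


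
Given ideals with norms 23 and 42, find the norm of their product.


N(IJ) = N(I) * N(J)
= 23 * 42
= 966

966


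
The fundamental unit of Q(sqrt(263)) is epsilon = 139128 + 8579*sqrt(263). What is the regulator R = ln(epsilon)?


epsilon = 139128 + 8579*sqrt(263)
= 278256.0000
R = ln(278256.0000)
= 12.5363

12.5363


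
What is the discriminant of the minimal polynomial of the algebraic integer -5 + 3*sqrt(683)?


The element -5 + 3*sqrt(683) has minimal polynomial:
x^2 + 10*x - 6122
Discriminant = (10)^2 - 4*(-6122)
= 100 + 24488
= 24588

24588


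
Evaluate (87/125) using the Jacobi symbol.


Compute (87/125) via quadratic reciprocity:
  reciprocity: (87/125) -> +(125/87)
  reduce: (38/87)
  pull out 2: (2/87) = +1  (since 87 mod 8 = 7)
  reciprocity: (19/87) -> -(87/19)
  reduce: (11/19)
  reciprocity: (11/19) -> -(19/11)
  reduce: (8/11)
  pull out 2: (2/11) = -1  (since 11 mod 8 = 3)
  pull out 2: (2/11) = -1  (since 11 mod 8 = 3)
  pull out 2: (2/11) = -1  (since 11 mod 8 = 3)
  (1/11) = 1
Product of signs = -1

-1


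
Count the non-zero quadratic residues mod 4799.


For prime p, the number of non-zero quadratic residues is (p-1)/2.
= (4799-1)/2
= 2399

2399


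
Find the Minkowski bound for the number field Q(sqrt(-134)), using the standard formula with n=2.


d = -134, d mod 4 = 2, so disc(K) = 4d = -536; |disc(K)| = 536
Imaginary quadratic field, so n = 2, s = r2 = 1, r1 = 0
M = (n!/n^n) * (4/pi)^s * sqrt(|disc(K)|) = (2!/2^2) * (4/pi)^1 * sqrt(536)
= 0.5 * 1.273240 * 23.151674
= 14.7388

14.7388


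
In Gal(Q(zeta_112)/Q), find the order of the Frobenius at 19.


The Frobenius at p in Gal(Q(zeta_n)/Q) = (Z/nZ)* is the class of p, so its order is ord_112(19), the smallest k >= 1 with 19^k = 1 mod 112.
n = 112 = 2^4 * 7, phi(112) = 48; the order divides phi(n).
Divisors of 48: 1, 2, 3, 4, 6, 8, 12, 16, 24, 48
Repeated squaring mod 112: 19^1 = 19, 19^2 = 25, 19^4 = 65, 19^8 = 81, 19^16 = 65, 19^32 = 81
Test divisors in increasing order:
  k=1: 19^1 = 19 mod 112
  k=2: 19^2 = 25 mod 112
  k=3: 19^3 = 25 * 19 = 27 mod 112
  k=4: 19^4 = 65 mod 112
  k=6: 19^6 = 65 * 25 = 57 mod 112
  k=8: 19^8 = 81 mod 112
  k=12: 19^12 = 81 * 65 = 1 mod 112  <- first divisor giving 1
Order = 12

12


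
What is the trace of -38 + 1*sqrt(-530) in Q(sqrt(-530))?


Tr(a + b*sqrt(d)) = (a + b*sqrt(d)) + (a - b*sqrt(d)) = 2a
= 2 * (-38)
= -76

-76


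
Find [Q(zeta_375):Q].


The degree equals Euler's totient phi(375).
375 = 3 * 5^3
phi(375) = 200

200


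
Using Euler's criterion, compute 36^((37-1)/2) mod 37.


p = 37 is prime and the exponent is (p-1)/2 = 18, so by Euler's criterion 36^18 = (36/37) = +1 or -1 mod 37.
Compute by square-and-multiply:
  18 = 16 + 2 (binary 10010)
  Repeated squaring mod 37: 36^1 = 36, 36^2 = 1, 36^4 = 1, 36^8 = 1, 36^16 = 1
  36^18 = 36^16 * 36^2 = 1 * 1 mod 37
    1 * 1 = 1 = 1 mod 37
  36^18 = 1 mod 37
Result 1: 36 is a quadratic residue mod 37.
36^18 mod 37 = 1

1


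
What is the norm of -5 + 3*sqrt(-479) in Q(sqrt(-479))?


N(a + b*sqrt(d)) = a^2 - d*b^2
= (-5)^2 - (-479)*(3)^2
= 25 + 4311
= 4336

4336


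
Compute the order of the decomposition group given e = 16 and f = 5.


|D_P| = e * f
= 16 * 5
= 80

80


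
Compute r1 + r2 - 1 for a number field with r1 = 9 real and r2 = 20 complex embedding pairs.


By Dirichlet's unit theorem:
rank = r1 + r2 - 1
= 9 + 20 - 1
= 28

28


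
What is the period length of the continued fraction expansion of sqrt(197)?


Run the CF algorithm for sqrt(197).
a_0 = floor(sqrt(197)) = 14; set m_0=0, q_0=1.
Recurrence: m' = q*a - m,  q' = (d - m'^2)/q,  a' = floor((a_0 + m')/q').
  step 1: m=14, q=1, a=28
a_1 = 2*a_0 = 28, so the period closes here.
sqrt(197) = [14; 28]
Period length = 1

1


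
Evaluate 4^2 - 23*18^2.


x^2 - d*y^2
= 4^2 - 23*18^2
= 16 - 7452
= -7436

-7436


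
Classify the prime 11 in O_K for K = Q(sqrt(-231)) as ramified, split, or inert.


K = Q(sqrt(-231)). Since d mod 4 = 1, disc(K) = -231.
Check p | disc: -231 mod 11 = 0.
p divides disc, so p ramifies: (p) = P^2 with e=2, f=1, g=1.
Therefore p is ramified.

ramified


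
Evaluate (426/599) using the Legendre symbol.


p = 599 is prime, so compute (426/599) with the reciprocity algorithm (Jacobi-symbol steps: pull out 2s via (2/n), flip via reciprocity, reduce):
  pull out 2: (2/599) = +1  (since 599 mod 8 = 7)
  reciprocity: (213/599) -> +(599/213)
  reduce: (173/213)
  reciprocity: (173/213) -> +(213/173)
  reduce: (40/173)
  pull out 2: (2/173) = -1  (since 173 mod 8 = 5)
  pull out 2: (2/173) = -1  (since 173 mod 8 = 5)
  pull out 2: (2/173) = -1  (since 173 mod 8 = 5)
  reciprocity: (5/173) -> +(173/5)
  reduce: (3/5)
  reciprocity: (3/5) -> +(5/3)
  reduce: (2/3)
  pull out 2: (2/3) = -1  (since 3 mod 8 = 3)
  (1/3) = 1
Product of signs = 1
(426/599) = 1

1


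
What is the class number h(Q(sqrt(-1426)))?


K = Q(sqrt(-1426)). d mod 4 = 2, so D = disc(K) = 4d = -5704
h(K) equals the number of primitive reduced positive-definite forms (a, b, c) = a*x^2 + b*x*y + c*y^2 with b^2 - 4ac = D,
where reduced means |b| <= a <= c, with b >= 0 whenever |b| = a or a = c, and primitive means gcd(a, b, c) = 1.
Reduced forces 3a^2 <= |D| = 5704, so 1 <= a <= 43; b must have the parity of D, and c = (b^2 - D)/(4a) must be an integer >= a.
Enumerate a = 1..43, b in [-a, a]:
  a=1: (1, 0, 1426)  [1]
  a=2: (2, 0, 713)  [1]
  a=3..4: none
  a=5: (5, -4, 286), (5, 4, 286)  [2]
  a=6: none
  a=7: (7, -6, 205), (7, 6, 205)  [2]
  a=8..9: none
  a=10: (10, -4, 143), (10, 4, 143)  [2]
  a=11: (11, -4, 130), (11, 4, 130)  [2]
  a=12: none
  a=13: (13, -4, 110), (13, 4, 110)  [2]
  a=14: (14, -8, 103), (14, 8, 103)  [2]
  a=15..16: none
  a=17: (17, -12, 86), (17, 12, 86)  [2]
  a=18..21: none
  a=22: (22, -4, 65), (22, 4, 65)  [2]
  a=23: (23, 0, 62)  [1]
  a=24: none
  a=25: (25, -14, 59), (25, 14, 59)  [2]
  a=26: (26, -4, 55), (26, 4, 55)  [2]
  a=27..28: none
  a=29: (29, -26, 55), (29, 26, 55)  [2]
  a=30: none
  a=31: (31, 0, 46)  [1]
  a=32..33: none
  a=34: (34, -12, 43), (34, 12, 43)  [2]
  a=35: (35, -34, 49), (35, -6, 41), (35, 6, 41), (35, 34, 49)  [4]
  a=36..43: none
Total reduced forms: 1 + 1 + 2 + 2 + 2 + 2 + 2 + 2 + 2 + 2 + 1 + 2 + 2 + 2 + 1 + 2 + 4 = 32
h = 32

32


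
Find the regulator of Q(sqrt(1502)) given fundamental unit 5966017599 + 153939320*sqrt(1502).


epsilon = 5966017599 + 153939320*sqrt(1502)
= 1.1932e+10
R = ln(1.1932e+10)
= 23.2025

23.2025


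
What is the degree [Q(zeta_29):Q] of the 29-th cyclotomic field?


The degree equals Euler's totient phi(29).
29 = 29
phi(29) = 28

28


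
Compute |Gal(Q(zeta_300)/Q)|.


|Gal(Q(zeta_300)/Q)| = phi(300)
= 80

80


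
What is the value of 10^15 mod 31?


p = 31 is prime and the exponent is (p-1)/2 = 15, so by Euler's criterion 10^15 = (10/31) = +1 or -1 mod 31.
Compute by square-and-multiply:
  15 = 8 + 4 + 2 + 1 (binary 1111)
  Repeated squaring mod 31: 10^1 = 10, 10^2 = 7, 10^4 = 18, 10^8 = 14
  10^15 = 10^8 * 10^4 * 10^2 * 10^1 = 14 * 18 * 7 * 10 mod 31
    14 * 18 = 252 = 4 mod 31
    4 * 7 = 28 = 28 mod 31
    28 * 10 = 280 = 1 mod 31
  10^15 = 1 mod 31
Result 1: 10 is a quadratic residue mod 31.
10^15 mod 31 = 1

1


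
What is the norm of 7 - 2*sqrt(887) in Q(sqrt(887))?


N(a + b*sqrt(d)) = a^2 - d*b^2
= (7)^2 - (887)*(-2)^2
= 49 - 3548
= -3499

-3499


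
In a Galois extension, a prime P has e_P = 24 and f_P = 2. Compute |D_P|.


|D_P| = e * f
= 24 * 2
= 48

48


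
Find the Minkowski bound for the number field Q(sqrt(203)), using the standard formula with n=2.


d = 203, d mod 4 = 3, so disc(K) = 4d = 812; |disc(K)| = 812
Real quadratic field, so n = 2, s = r2 = 0, r1 = 2
M = (n!/n^n) * (4/pi)^s * sqrt(|disc(K)|) = (2!/2^2) * (4/pi)^0 * sqrt(812)
= 0.5 * 1.000000 * 28.495614
= 14.2478

14.2478


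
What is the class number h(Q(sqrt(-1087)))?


K = Q(sqrt(-1087)). d mod 4 = 1, so D = disc(K) = d = -1087
h(K) equals the number of primitive reduced positive-definite forms (a, b, c) = a*x^2 + b*x*y + c*y^2 with b^2 - 4ac = D,
where reduced means |b| <= a <= c, with b >= 0 whenever |b| = a or a = c, and primitive means gcd(a, b, c) = 1.
Reduced forces 3a^2 <= |D| = 1087, so 1 <= a <= 19; b must have the parity of D, and c = (b^2 - D)/(4a) must be an integer >= a.
Enumerate a = 1..19, b in [-a, a]:
  a=1: (1, 1, 272)  [1]
  a=2: (2, -1, 136), (2, 1, 136)  [2]
  a=3: none
  a=4: (4, -1, 68), (4, 1, 68)  [2]
  a=5..7: none
  a=8: (8, -1, 34), (8, 1, 34)  [2]
  a=9..15: none
  a=16: (16, -1, 17), (16, 1, 17)  [2]
  a=17..19: none
Total reduced forms: 1 + 2 + 2 + 2 + 2 = 9
h = 9

9


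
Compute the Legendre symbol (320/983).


p = 983 is prime, so compute (320/983) with the reciprocity algorithm (Jacobi-symbol steps: pull out 2s via (2/n), flip via reciprocity, reduce):
  pull out 2: (2/983) = +1  (since 983 mod 8 = 7)
  pull out 2: (2/983) = +1  (since 983 mod 8 = 7)
  pull out 2: (2/983) = +1  (since 983 mod 8 = 7)
  pull out 2: (2/983) = +1  (since 983 mod 8 = 7)
  pull out 2: (2/983) = +1  (since 983 mod 8 = 7)
  pull out 2: (2/983) = +1  (since 983 mod 8 = 7)
  reciprocity: (5/983) -> +(983/5)
  reduce: (3/5)
  reciprocity: (3/5) -> +(5/3)
  reduce: (2/3)
  pull out 2: (2/3) = -1  (since 3 mod 8 = 3)
  (1/3) = 1
Product of signs = -1
(320/983) = -1

-1


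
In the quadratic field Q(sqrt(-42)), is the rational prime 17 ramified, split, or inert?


K = Q(sqrt(-42)). Since d mod 4 = 2, disc(K) = -168.
Check p | disc: -168 mod 17 = 2.
p does not divide disc. Compute Legendre symbol (d/p):
9^((17-1)/2) mod 17 = 1
(d/p) = 1, so p splits: (p) = P*P' with e=1, f=1, g=2.
Therefore p is split.

split


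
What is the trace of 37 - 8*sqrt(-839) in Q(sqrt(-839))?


Tr(a + b*sqrt(d)) = (a + b*sqrt(d)) + (a - b*sqrt(d)) = 2a
= 2 * (37)
= 74

74


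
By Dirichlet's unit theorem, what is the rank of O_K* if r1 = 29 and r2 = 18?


By Dirichlet's unit theorem:
rank = r1 + r2 - 1
= 29 + 18 - 1
= 46

46


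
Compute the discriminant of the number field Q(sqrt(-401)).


For K = Q(sqrt(d)) with d squarefree: disc(K) = d if d = 1 mod 4, and disc(K) = 4d if d = 2 or 3 mod 4.
Here d = -401, and d mod 4 = 3.
d = 3 mod 4, not 1 (O_K = Z[sqrt(d)]), so disc(K) = 4d = 4 * (-401) = -1604

-1604


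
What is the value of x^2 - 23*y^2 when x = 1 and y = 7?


x^2 - d*y^2
= 1^2 - 23*7^2
= 1 - 1127
= -1126

-1126


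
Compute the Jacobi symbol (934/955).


Compute (934/955) via quadratic reciprocity:
  pull out 2: (2/955) = -1  (since 955 mod 8 = 3)
  reciprocity: (467/955) -> -(955/467)
  reduce: (21/467)
  reciprocity: (21/467) -> +(467/21)
  reduce: (5/21)
  reciprocity: (5/21) -> +(21/5)
  reduce: (1/5)
  (1/5) = 1
Product of signs = 1

1


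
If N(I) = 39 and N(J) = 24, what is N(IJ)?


N(IJ) = N(I) * N(J)
= 39 * 24
= 936

936


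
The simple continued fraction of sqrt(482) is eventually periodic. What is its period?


Run the CF algorithm for sqrt(482).
a_0 = floor(sqrt(482)) = 21; set m_0=0, q_0=1.
Recurrence: m' = q*a - m,  q' = (d - m'^2)/q,  a' = floor((a_0 + m')/q').
  step 1: m=21, q=41, a=1
  step 2: m=20, q=2, a=20
  step 3: m=20, q=41, a=1
  step 4: m=21, q=1, a=42
a_4 = 2*a_0 = 42, so the period closes here.
sqrt(482) = [21; 1, 20, 1, 42]
Period length = 4

4


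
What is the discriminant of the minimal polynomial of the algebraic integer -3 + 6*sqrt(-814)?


The element -3 + 6*sqrt(-814) has minimal polynomial:
x^2 + 6*x + 29313
Discriminant = (6)^2 - 4*(29313)
= 36 - 117252
= -117216

-117216


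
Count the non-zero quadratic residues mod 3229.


For prime p, the number of non-zero quadratic residues is (p-1)/2.
= (3229-1)/2
= 1614

1614


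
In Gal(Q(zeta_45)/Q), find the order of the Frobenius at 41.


The Frobenius at p in Gal(Q(zeta_n)/Q) = (Z/nZ)* is the class of p, so its order is ord_45(41), the smallest k >= 1 with 41^k = 1 mod 45.
n = 45 = 3^2 * 5, phi(45) = 24; the order divides phi(n).
Divisors of 24: 1, 2, 3, 4, 6, 8, 12, 24
Repeated squaring mod 45: 41^1 = 41, 41^2 = 16, 41^4 = 31, 41^8 = 16, 41^16 = 31
Test divisors in increasing order:
  k=1: 41^1 = 41 mod 45
  k=2: 41^2 = 16 mod 45
  k=3: 41^3 = 16 * 41 = 26 mod 45
  k=4: 41^4 = 31 mod 45
  k=6: 41^6 = 31 * 16 = 1 mod 45  <- first divisor giving 1
Order = 6

6


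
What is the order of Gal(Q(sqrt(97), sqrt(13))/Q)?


The 2 square roots of distinct primes are multiplicatively independent over Q,
so [K:Q] = 2^2 and Gal(K/Q) is isomorphic to (Z/2Z)^2.
|Gal| = 2^2 = 4

4


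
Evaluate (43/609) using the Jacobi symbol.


Compute (43/609) via quadratic reciprocity:
  reciprocity: (43/609) -> +(609/43)
  reduce: (7/43)
  reciprocity: (7/43) -> -(43/7)
  reduce: (1/7)
  (1/7) = 1
Product of signs = -1

-1


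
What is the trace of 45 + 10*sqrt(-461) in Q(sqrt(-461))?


Tr(a + b*sqrt(d)) = (a + b*sqrt(d)) + (a - b*sqrt(d)) = 2a
= 2 * (45)
= 90

90


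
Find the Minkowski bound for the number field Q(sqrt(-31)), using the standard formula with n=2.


d = -31, d mod 4 = 1, so disc(K) = d = -31; |disc(K)| = 31
Imaginary quadratic field, so n = 2, s = r2 = 1, r1 = 0
M = (n!/n^n) * (4/pi)^s * sqrt(|disc(K)|) = (2!/2^2) * (4/pi)^1 * sqrt(31)
= 0.5 * 1.273240 * 5.567764
= 3.5445

3.5445


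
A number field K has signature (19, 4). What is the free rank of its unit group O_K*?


By Dirichlet's unit theorem:
rank = r1 + r2 - 1
= 19 + 4 - 1
= 22

22


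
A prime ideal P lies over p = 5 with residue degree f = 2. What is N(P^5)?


N(P^a) = p^(a*f)
= 5^(5*2)
= 5^10
= 9765625

9765625


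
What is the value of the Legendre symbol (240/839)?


p = 839 is prime, so compute (240/839) with the reciprocity algorithm (Jacobi-symbol steps: pull out 2s via (2/n), flip via reciprocity, reduce):
  pull out 2: (2/839) = +1  (since 839 mod 8 = 7)
  pull out 2: (2/839) = +1  (since 839 mod 8 = 7)
  pull out 2: (2/839) = +1  (since 839 mod 8 = 7)
  pull out 2: (2/839) = +1  (since 839 mod 8 = 7)
  reciprocity: (15/839) -> -(839/15)
  reduce: (14/15)
  pull out 2: (2/15) = +1  (since 15 mod 8 = 7)
  reciprocity: (7/15) -> -(15/7)
  reduce: (1/7)
  (1/7) = 1
Product of signs = 1
(240/839) = 1

1


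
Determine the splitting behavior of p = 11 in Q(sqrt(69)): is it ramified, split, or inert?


K = Q(sqrt(69)). Since d mod 4 = 1, disc(K) = 69.
Check p | disc: 69 mod 11 = 3.
p does not divide disc. Compute Legendre symbol (d/p):
3^((11-1)/2) mod 11 = 1
(d/p) = 1, so p splits: (p) = P*P' with e=1, f=1, g=2.
Therefore p is split.

split


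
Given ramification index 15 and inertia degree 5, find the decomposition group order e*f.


|D_P| = e * f
= 15 * 5
= 75

75


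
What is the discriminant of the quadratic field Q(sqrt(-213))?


For K = Q(sqrt(d)) with d squarefree: disc(K) = d if d = 1 mod 4, and disc(K) = 4d if d = 2 or 3 mod 4.
Here d = -213, and d mod 4 = 3.
d = 3 mod 4, not 1 (O_K = Z[sqrt(d)]), so disc(K) = 4d = 4 * (-213) = -852

-852


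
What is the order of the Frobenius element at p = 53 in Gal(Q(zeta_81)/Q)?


The Frobenius at p in Gal(Q(zeta_n)/Q) = (Z/nZ)* is the class of p, so its order is ord_81(53), the smallest k >= 1 with 53^k = 1 mod 81.
n = 81 = 3^4, phi(81) = 54; the order divides phi(n).
Divisors of 54: 1, 2, 3, 6, 9, 18, 27, 54
Repeated squaring mod 81: 53^1 = 53, 53^2 = 55, 53^4 = 28, 53^8 = 55, 53^16 = 28, 53^32 = 55
Test divisors in increasing order:
  k=1: 53^1 = 53 mod 81
  k=2: 53^2 = 55 mod 81
  k=3: 53^3 = 55 * 53 = 80 mod 81
  k=6: 53^6 = 28 * 55 = 1 mod 81  <- first divisor giving 1
Order = 6

6


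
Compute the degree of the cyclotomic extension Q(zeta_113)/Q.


The degree equals Euler's totient phi(113).
113 = 113
phi(113) = 112

112


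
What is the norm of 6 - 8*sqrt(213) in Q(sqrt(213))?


N(a + b*sqrt(d)) = a^2 - d*b^2
= (6)^2 - (213)*(-8)^2
= 36 - 13632
= -13596

-13596


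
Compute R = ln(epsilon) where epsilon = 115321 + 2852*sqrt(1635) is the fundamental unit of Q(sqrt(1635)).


epsilon = 115321 + 2852*sqrt(1635)
= 230642.0000
R = ln(230642.0000)
= 12.3486

12.3486


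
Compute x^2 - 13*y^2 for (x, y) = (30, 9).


x^2 - d*y^2
= 30^2 - 13*9^2
= 900 - 1053
= -153

-153


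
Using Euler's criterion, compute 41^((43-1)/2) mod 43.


p = 43 is prime and the exponent is (p-1)/2 = 21, so by Euler's criterion 41^21 = (41/43) = +1 or -1 mod 43.
Compute by square-and-multiply:
  21 = 16 + 4 + 1 (binary 10101)
  Repeated squaring mod 43: 41^1 = 41, 41^2 = 4, 41^4 = 16, 41^8 = 41, 41^16 = 4
  41^21 = 41^16 * 41^4 * 41^1 = 4 * 16 * 41 mod 43
    4 * 16 = 64 = 21 mod 43
    21 * 41 = 861 = 1 mod 43
  41^21 = 1 mod 43
Result 1: 41 is a quadratic residue mod 43.
41^21 mod 43 = 1

1


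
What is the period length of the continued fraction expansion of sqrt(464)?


Run the CF algorithm for sqrt(464).
a_0 = floor(sqrt(464)) = 21; set m_0=0, q_0=1.
Recurrence: m' = q*a - m,  q' = (d - m'^2)/q,  a' = floor((a_0 + m')/q').
  step 1: m=21, q=23, a=1
  step 2: m=2, q=20, a=1
  step 3: m=18, q=7, a=5
  step 4: m=17, q=25, a=1
  step 5: m=8, q=16, a=1
  step 6: m=8, q=25, a=1
  step 7: m=17, q=7, a=5
  step 8: m=18, q=20, a=1
  step 9: m=2, q=23, a=1
  step 10: m=21, q=1, a=42
a_10 = 2*a_0 = 42, so the period closes here.
sqrt(464) = [21; 1, 1, 5, 1, 1, 1, 5, 1, 1, 42]
Period length = 10

10


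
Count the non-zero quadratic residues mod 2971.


For prime p, the number of non-zero quadratic residues is (p-1)/2.
= (2971-1)/2
= 1485

1485


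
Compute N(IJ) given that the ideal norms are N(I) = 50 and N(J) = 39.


N(IJ) = N(I) * N(J)
= 50 * 39
= 1950

1950


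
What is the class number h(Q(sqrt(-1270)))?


K = Q(sqrt(-1270)). d mod 4 = 2, so D = disc(K) = 4d = -5080
h(K) equals the number of primitive reduced positive-definite forms (a, b, c) = a*x^2 + b*x*y + c*y^2 with b^2 - 4ac = D,
where reduced means |b| <= a <= c, with b >= 0 whenever |b| = a or a = c, and primitive means gcd(a, b, c) = 1.
Reduced forces 3a^2 <= |D| = 5080, so 1 <= a <= 41; b must have the parity of D, and c = (b^2 - D)/(4a) must be an integer >= a.
Enumerate a = 1..41, b in [-a, a]:
  a=1: (1, 0, 1270)  [1]
  a=2: (2, 0, 635)  [1]
  a=3..4: none
  a=5: (5, 0, 254)  [1]
  a=6: none
  a=7: (7, -4, 182), (7, 4, 182)  [2]
  a=8..9: none
  a=10: (10, 0, 127)  [1]
  a=11..12: none
  a=13: (13, -4, 98), (13, 4, 98)  [2]
  a=14: (14, -4, 91), (14, 4, 91)  [2]
  a=15..22: none
  a=23: (23, -16, 58), (23, 16, 58)  [2]
  a=24..25: none
  a=26: (26, -4, 49), (26, 4, 49)  [2]
  a=27..28: none
  a=29: (29, -16, 46), (29, 16, 46)  [2]
  a=30: none
  a=31: (31, -2, 41), (31, 2, 41)  [2]
  a=32..34: none
  a=35: (35, -10, 37), (35, 10, 37)  [2]
  a=36..41: none
Total reduced forms: 1 + 1 + 1 + 2 + 1 + 2 + 2 + 2 + 2 + 2 + 2 + 2 = 20
h = 20

20


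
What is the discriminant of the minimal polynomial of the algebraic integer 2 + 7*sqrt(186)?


The element 2 + 7*sqrt(186) has minimal polynomial:
x^2 - 4*x - 9110
Discriminant = (-4)^2 - 4*(-9110)
= 16 + 36440
= 36456

36456


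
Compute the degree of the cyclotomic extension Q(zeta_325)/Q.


The degree equals Euler's totient phi(325).
325 = 5^2 * 13
phi(325) = 240

240


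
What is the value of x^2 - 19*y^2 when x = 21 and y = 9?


x^2 - d*y^2
= 21^2 - 19*9^2
= 441 - 1539
= -1098

-1098


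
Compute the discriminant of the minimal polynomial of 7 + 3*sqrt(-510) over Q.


The element 7 + 3*sqrt(-510) has minimal polynomial:
x^2 - 14*x + 4639
Discriminant = (-14)^2 - 4*(4639)
= 196 - 18556
= -18360

-18360


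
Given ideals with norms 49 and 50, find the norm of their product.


N(IJ) = N(I) * N(J)
= 49 * 50
= 2450

2450


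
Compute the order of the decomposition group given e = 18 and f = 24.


|D_P| = e * f
= 18 * 24
= 432

432


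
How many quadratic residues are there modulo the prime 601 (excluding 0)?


For prime p, the number of non-zero quadratic residues is (p-1)/2.
= (601-1)/2
= 300

300


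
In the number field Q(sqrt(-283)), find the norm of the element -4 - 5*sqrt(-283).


N(a + b*sqrt(d)) = a^2 - d*b^2
= (-4)^2 - (-283)*(-5)^2
= 16 + 7075
= 7091

7091


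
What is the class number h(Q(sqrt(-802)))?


K = Q(sqrt(-802)). d mod 4 = 2, so D = disc(K) = 4d = -3208
h(K) equals the number of primitive reduced positive-definite forms (a, b, c) = a*x^2 + b*x*y + c*y^2 with b^2 - 4ac = D,
where reduced means |b| <= a <= c, with b >= 0 whenever |b| = a or a = c, and primitive means gcd(a, b, c) = 1.
Reduced forces 3a^2 <= |D| = 3208, so 1 <= a <= 32; b must have the parity of D, and c = (b^2 - D)/(4a) must be an integer >= a.
Enumerate a = 1..32, b in [-a, a]:
  a=1: (1, 0, 802)  [1]
  a=2: (2, 0, 401)  [1]
  a=3..10: none
  a=11: (11, -2, 73), (11, 2, 73)  [2]
  a=12: none
  a=13: (13, -4, 62), (13, 4, 62)  [2]
  a=14..21: none
  a=22: (22, -20, 41), (22, 20, 41)  [2]
  a=23: (23, -14, 37), (23, 14, 37)  [2]
  a=24..25: none
  a=26: (26, -4, 31), (26, 4, 31)  [2]
  a=27..32: none
Total reduced forms: 1 + 1 + 2 + 2 + 2 + 2 + 2 = 12
h = 12

12


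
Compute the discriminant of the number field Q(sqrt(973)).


For K = Q(sqrt(d)) with d squarefree: disc(K) = d if d = 1 mod 4, and disc(K) = 4d if d = 2 or 3 mod 4.
Here d = 973, and d mod 4 = 1.
d = 1 mod 4 (O_K = Z[(1+sqrt(d))/2]), so disc(K) = d = 973

973


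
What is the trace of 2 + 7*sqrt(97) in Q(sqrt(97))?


Tr(a + b*sqrt(d)) = (a + b*sqrt(d)) + (a - b*sqrt(d)) = 2a
= 2 * (2)
= 4

4


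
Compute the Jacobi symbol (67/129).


Compute (67/129) via quadratic reciprocity:
  reciprocity: (67/129) -> +(129/67)
  reduce: (62/67)
  pull out 2: (2/67) = -1  (since 67 mod 8 = 3)
  reciprocity: (31/67) -> -(67/31)
  reduce: (5/31)
  reciprocity: (5/31) -> +(31/5)
  reduce: (1/5)
  (1/5) = 1
Product of signs = 1

1


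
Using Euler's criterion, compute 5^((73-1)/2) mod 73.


p = 73 is prime and the exponent is (p-1)/2 = 36, so by Euler's criterion 5^36 = (5/73) = +1 or -1 mod 73.
Compute by square-and-multiply:
  36 = 32 + 4 (binary 100100)
  Repeated squaring mod 73: 5^1 = 5, 5^2 = 25, 5^4 = 41, 5^8 = 2, 5^16 = 4, 5^32 = 16
  5^36 = 5^32 * 5^4 = 16 * 41 mod 73
    16 * 41 = 656 = 72 mod 73
  5^36 = 72 mod 73
Result 72 = p - 1 = -1 mod 73: 5 is a quadratic non-residue mod 73. As a residue in [0, p-1] the value is 72.
5^36 mod 73 = 72

72


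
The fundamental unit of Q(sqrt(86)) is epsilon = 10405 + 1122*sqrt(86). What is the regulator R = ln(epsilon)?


epsilon = 10405 + 1122*sqrt(86)
= 20810.0000
R = ln(20810.0000)
= 9.9432

9.9432


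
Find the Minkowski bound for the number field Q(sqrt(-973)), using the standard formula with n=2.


d = -973, d mod 4 = 3, so disc(K) = 4d = -3892; |disc(K)| = 3892
Imaginary quadratic field, so n = 2, s = r2 = 1, r1 = 0
M = (n!/n^n) * (4/pi)^s * sqrt(|disc(K)|) = (2!/2^2) * (4/pi)^1 * sqrt(3892)
= 0.5 * 1.273240 * 62.385896
= 39.7161

39.7161


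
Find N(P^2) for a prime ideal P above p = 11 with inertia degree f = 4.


N(P^a) = p^(a*f)
= 11^(2*4)
= 11^8
= 214358881

214358881


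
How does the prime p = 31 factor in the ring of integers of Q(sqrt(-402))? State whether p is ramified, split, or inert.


K = Q(sqrt(-402)). Since d mod 4 = 2, disc(K) = -1608.
Check p | disc: -1608 mod 31 = 4.
p does not divide disc. Compute Legendre symbol (d/p):
1^((31-1)/2) mod 31 = 1
(d/p) = 1, so p splits: (p) = P*P' with e=1, f=1, g=2.
Therefore p is split.

split


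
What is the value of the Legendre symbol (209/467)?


p = 467 is prime, so compute (209/467) with the reciprocity algorithm (Jacobi-symbol steps: pull out 2s via (2/n), flip via reciprocity, reduce):
  reciprocity: (209/467) -> +(467/209)
  reduce: (49/209)
  reciprocity: (49/209) -> +(209/49)
  reduce: (13/49)
  reciprocity: (13/49) -> +(49/13)
  reduce: (10/13)
  pull out 2: (2/13) = -1  (since 13 mod 8 = 5)
  reciprocity: (5/13) -> +(13/5)
  reduce: (3/5)
  reciprocity: (3/5) -> +(5/3)
  reduce: (2/3)
  pull out 2: (2/3) = -1  (since 3 mod 8 = 3)
  (1/3) = 1
Product of signs = 1
(209/467) = 1

1


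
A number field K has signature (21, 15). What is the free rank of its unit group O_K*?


By Dirichlet's unit theorem:
rank = r1 + r2 - 1
= 21 + 15 - 1
= 35

35


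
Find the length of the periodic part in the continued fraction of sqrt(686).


Run the CF algorithm for sqrt(686).
a_0 = floor(sqrt(686)) = 26; set m_0=0, q_0=1.
Recurrence: m' = q*a - m,  q' = (d - m'^2)/q,  a' = floor((a_0 + m')/q').
  step 1: m=26, q=10, a=5
  step 2: m=24, q=11, a=4
  step 3: m=20, q=26, a=1
  step 4: m=6, q=25, a=1
  step 5: m=19, q=13, a=3
  step 6: m=20, q=22, a=2
  step 7: m=24, q=5, a=10
  step 8: m=26, q=2, a=26
  step 9: m=26, q=5, a=10
  step 10: m=24, q=22, a=2
  step 11: m=20, q=13, a=3
  step 12: m=19, q=25, a=1
  step 13: m=6, q=26, a=1
  step 14: m=20, q=11, a=4
  step 15: m=24, q=10, a=5
  step 16: m=26, q=1, a=52
a_16 = 2*a_0 = 52, so the period closes here.
sqrt(686) = [26; 5, 4, 1, 1, 3, 2, 10, 26, 10, 2, 3, 1, 1, 4, 5, 52]
Period length = 16

16


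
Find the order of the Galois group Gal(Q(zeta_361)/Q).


|Gal(Q(zeta_361)/Q)| = phi(361)
= 342

342


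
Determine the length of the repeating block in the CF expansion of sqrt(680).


Run the CF algorithm for sqrt(680).
a_0 = floor(sqrt(680)) = 26; set m_0=0, q_0=1.
Recurrence: m' = q*a - m,  q' = (d - m'^2)/q,  a' = floor((a_0 + m')/q').
  step 1: m=26, q=4, a=13
  step 2: m=26, q=1, a=52
a_2 = 2*a_0 = 52, so the period closes here.
sqrt(680) = [26; 13, 52]
Period length = 2

2


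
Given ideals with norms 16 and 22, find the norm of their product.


N(IJ) = N(I) * N(J)
= 16 * 22
= 352

352


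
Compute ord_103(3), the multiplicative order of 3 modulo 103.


We want ord_103(3), the smallest k >= 1 with 3^k = 1 mod 103.
n = 103 = 103, phi(103) = 102; the order divides phi(n).
Divisors of 102: 1, 2, 3, 6, 17, 34, 51, 102
Repeated squaring mod 103: 3^1 = 3, 3^2 = 9, 3^4 = 81, 3^8 = 72, 3^16 = 34, 3^32 = 23, 3^64 = 14
Test divisors in increasing order:
  k=1: 3^1 = 3 mod 103
  k=2: 3^2 = 9 mod 103
  k=3: 3^3 = 9 * 3 = 27 mod 103
  k=6: 3^6 = 81 * 9 = 8 mod 103
  k=17: 3^17 = 34 * 3 = 102 mod 103
  k=34: 3^34 = 23 * 9 = 1 mod 103  <- first divisor giving 1
Order = 34

34


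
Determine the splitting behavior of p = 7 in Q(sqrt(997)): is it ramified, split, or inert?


K = Q(sqrt(997)). Since d mod 4 = 1, disc(K) = 997.
Check p | disc: 997 mod 7 = 3.
p does not divide disc. Compute Legendre symbol (d/p):
3^((7-1)/2) mod 7 = -1
(d/p) = -1, so p is inert: (p) stays prime with e=1, f=2, g=1.
Therefore p is inert.

inert


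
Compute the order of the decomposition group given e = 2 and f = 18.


|D_P| = e * f
= 2 * 18
= 36

36


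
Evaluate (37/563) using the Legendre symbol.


p = 563 is prime, so compute (37/563) with the reciprocity algorithm (Jacobi-symbol steps: pull out 2s via (2/n), flip via reciprocity, reduce):
  reciprocity: (37/563) -> +(563/37)
  reduce: (8/37)
  pull out 2: (2/37) = -1  (since 37 mod 8 = 5)
  pull out 2: (2/37) = -1  (since 37 mod 8 = 5)
  pull out 2: (2/37) = -1  (since 37 mod 8 = 5)
  (1/37) = 1
Product of signs = -1
(37/563) = -1

-1


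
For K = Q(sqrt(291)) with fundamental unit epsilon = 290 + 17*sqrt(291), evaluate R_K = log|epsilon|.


epsilon = 290 + 17*sqrt(291)
= 579.9983
R = ln(579.9983)
= 6.3630

6.3630


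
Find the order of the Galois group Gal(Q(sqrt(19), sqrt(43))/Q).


The 2 square roots of distinct primes are multiplicatively independent over Q,
so [K:Q] = 2^2 and Gal(K/Q) is isomorphic to (Z/2Z)^2.
|Gal| = 2^2 = 4

4


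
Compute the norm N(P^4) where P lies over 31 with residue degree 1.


N(P^a) = p^(a*f)
= 31^(4*1)
= 31^4
= 923521

923521


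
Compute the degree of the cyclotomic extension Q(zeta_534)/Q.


The degree equals Euler's totient phi(534).
534 = 2 * 3 * 89
phi(534) = 176

176


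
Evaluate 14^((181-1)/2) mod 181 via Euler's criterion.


p = 181 is prime and the exponent is (p-1)/2 = 90, so by Euler's criterion 14^90 = (14/181) = +1 or -1 mod 181.
Compute by square-and-multiply:
  90 = 64 + 16 + 8 + 2 (binary 1011010)
  Repeated squaring mod 181: 14^1 = 14, 14^2 = 15, 14^4 = 44, 14^8 = 126, 14^16 = 129, 14^32 = 170, 14^64 = 121
  14^90 = 14^64 * 14^16 * 14^8 * 14^2 = 121 * 129 * 126 * 15 mod 181
    121 * 129 = 15609 = 43 mod 181
    43 * 126 = 5418 = 169 mod 181
    169 * 15 = 2535 = 1 mod 181
  14^90 = 1 mod 181
Result 1: 14 is a quadratic residue mod 181.
14^90 mod 181 = 1

1


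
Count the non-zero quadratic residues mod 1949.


For prime p, the number of non-zero quadratic residues is (p-1)/2.
= (1949-1)/2
= 974

974


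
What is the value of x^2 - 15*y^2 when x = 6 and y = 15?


x^2 - d*y^2
= 6^2 - 15*15^2
= 36 - 3375
= -3339

-3339


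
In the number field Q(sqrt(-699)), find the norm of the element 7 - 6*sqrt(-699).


N(a + b*sqrt(d)) = a^2 - d*b^2
= (7)^2 - (-699)*(-6)^2
= 49 + 25164
= 25213

25213


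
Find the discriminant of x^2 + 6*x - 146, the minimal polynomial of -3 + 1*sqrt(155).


The element -3 + 1*sqrt(155) has minimal polynomial:
x^2 + 6*x - 146
Discriminant = (6)^2 - 4*(-146)
= 36 + 584
= 620

620


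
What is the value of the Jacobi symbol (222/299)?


Compute (222/299) via quadratic reciprocity:
  pull out 2: (2/299) = -1  (since 299 mod 8 = 3)
  reciprocity: (111/299) -> -(299/111)
  reduce: (77/111)
  reciprocity: (77/111) -> +(111/77)
  reduce: (34/77)
  pull out 2: (2/77) = -1  (since 77 mod 8 = 5)
  reciprocity: (17/77) -> +(77/17)
  reduce: (9/17)
  reciprocity: (9/17) -> +(17/9)
  reduce: (8/9)
  pull out 2: (2/9) = +1  (since 9 mod 8 = 1)
  pull out 2: (2/9) = +1  (since 9 mod 8 = 1)
  pull out 2: (2/9) = +1  (since 9 mod 8 = 1)
  (1/9) = 1
Product of signs = -1

-1


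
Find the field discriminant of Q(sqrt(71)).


For K = Q(sqrt(d)) with d squarefree: disc(K) = d if d = 1 mod 4, and disc(K) = 4d if d = 2 or 3 mod 4.
Here d = 71, and d mod 4 = 3.
d = 3 mod 4, not 1 (O_K = Z[sqrt(d)]), so disc(K) = 4d = 4 * (71) = 284

284


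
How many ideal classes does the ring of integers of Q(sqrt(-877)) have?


K = Q(sqrt(-877)). d mod 4 = 3, so D = disc(K) = 4d = -3508
h(K) equals the number of primitive reduced positive-definite forms (a, b, c) = a*x^2 + b*x*y + c*y^2 with b^2 - 4ac = D,
where reduced means |b| <= a <= c, with b >= 0 whenever |b| = a or a = c, and primitive means gcd(a, b, c) = 1.
Reduced forces 3a^2 <= |D| = 3508, so 1 <= a <= 34; b must have the parity of D, and c = (b^2 - D)/(4a) must be an integer >= a.
Enumerate a = 1..34, b in [-a, a]:
  a=1: (1, 0, 877)  [1]
  a=2: (2, 2, 439)  [1]
  a=3..10: none
  a=11: (11, -10, 82), (11, 10, 82)  [2]
  a=12..18: none
  a=19: (19, -8, 47), (19, 8, 47)  [2]
  a=20..21: none
  a=22: (22, -10, 41), (22, 10, 41)  [2]
  a=23..28: none
  a=29: (29, -28, 37), (29, 28, 37)  [2]
  a=30..34: none
Total reduced forms: 1 + 1 + 2 + 2 + 2 + 2 = 10
h = 10

10


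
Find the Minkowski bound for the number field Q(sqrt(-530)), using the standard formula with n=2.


d = -530, d mod 4 = 2, so disc(K) = 4d = -2120; |disc(K)| = 2120
Imaginary quadratic field, so n = 2, s = r2 = 1, r1 = 0
M = (n!/n^n) * (4/pi)^s * sqrt(|disc(K)|) = (2!/2^2) * (4/pi)^1 * sqrt(2120)
= 0.5 * 1.273240 * 46.043458
= 29.3122

29.3122


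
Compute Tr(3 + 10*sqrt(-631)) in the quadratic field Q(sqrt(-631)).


Tr(a + b*sqrt(d)) = (a + b*sqrt(d)) + (a - b*sqrt(d)) = 2a
= 2 * (3)
= 6

6


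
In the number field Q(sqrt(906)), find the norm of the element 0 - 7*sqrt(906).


N(a + b*sqrt(d)) = a^2 - d*b^2
= (0)^2 - (906)*(-7)^2
= 0 - 44394
= -44394

-44394


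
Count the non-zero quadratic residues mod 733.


For prime p, the number of non-zero quadratic residues is (p-1)/2.
= (733-1)/2
= 366

366


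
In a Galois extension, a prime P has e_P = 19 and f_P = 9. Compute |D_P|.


|D_P| = e * f
= 19 * 9
= 171

171


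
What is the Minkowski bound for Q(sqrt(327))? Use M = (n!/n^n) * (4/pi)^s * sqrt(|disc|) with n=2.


d = 327, d mod 4 = 3, so disc(K) = 4d = 1308; |disc(K)| = 1308
Real quadratic field, so n = 2, s = r2 = 0, r1 = 2
M = (n!/n^n) * (4/pi)^s * sqrt(|disc(K)|) = (2!/2^2) * (4/pi)^0 * sqrt(1308)
= 0.5 * 1.000000 * 36.166283
= 18.0831

18.0831


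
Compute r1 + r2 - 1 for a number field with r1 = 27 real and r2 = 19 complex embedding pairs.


By Dirichlet's unit theorem:
rank = r1 + r2 - 1
= 27 + 19 - 1
= 45

45


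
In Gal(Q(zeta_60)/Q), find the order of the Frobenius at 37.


The Frobenius at p in Gal(Q(zeta_n)/Q) = (Z/nZ)* is the class of p, so its order is ord_60(37), the smallest k >= 1 with 37^k = 1 mod 60.
n = 60 = 2^2 * 3 * 5, phi(60) = 16; the order divides phi(n).
Divisors of 16: 1, 2, 4, 8, 16
Repeated squaring mod 60: 37^1 = 37, 37^2 = 49, 37^4 = 1, 37^8 = 1, 37^16 = 1
Test divisors in increasing order:
  k=1: 37^1 = 37 mod 60
  k=2: 37^2 = 49 mod 60
  k=4: 37^4 = 1 mod 60  <- first divisor giving 1
Order = 4

4


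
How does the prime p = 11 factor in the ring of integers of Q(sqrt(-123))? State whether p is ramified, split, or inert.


K = Q(sqrt(-123)). Since d mod 4 = 1, disc(K) = -123.
Check p | disc: -123 mod 11 = 9.
p does not divide disc. Compute Legendre symbol (d/p):
9^((11-1)/2) mod 11 = 1
(d/p) = 1, so p splits: (p) = P*P' with e=1, f=1, g=2.
Therefore p is split.

split


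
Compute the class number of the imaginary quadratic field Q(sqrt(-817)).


K = Q(sqrt(-817)). d mod 4 = 3, so D = disc(K) = 4d = -3268
h(K) equals the number of primitive reduced positive-definite forms (a, b, c) = a*x^2 + b*x*y + c*y^2 with b^2 - 4ac = D,
where reduced means |b| <= a <= c, with b >= 0 whenever |b| = a or a = c, and primitive means gcd(a, b, c) = 1.
Reduced forces 3a^2 <= |D| = 3268, so 1 <= a <= 33; b must have the parity of D, and c = (b^2 - D)/(4a) must be an integer >= a.
Enumerate a = 1..33, b in [-a, a]:
  a=1: (1, 0, 817)  [1]
  a=2: (2, 2, 409)  [1]
  a=3..6: none
  a=7: (7, -6, 118), (7, 6, 118)  [2]
  a=8..13: none
  a=14: (14, -6, 59), (14, 6, 59)  [2]
  a=15..16: none
  a=17: (17, -8, 49), (17, 8, 49)  [2]
  a=18: none
  a=19: (19, 0, 43)  [1]
  a=20..28: none
  a=29: (29, -26, 34), (29, 26, 34)  [2]
  a=30: none
  a=31: (31, 24, 31)  [1]
  a=32..33: none
Total reduced forms: 1 + 1 + 2 + 2 + 2 + 1 + 2 + 1 = 12
h = 12

12


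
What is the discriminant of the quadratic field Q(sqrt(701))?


For K = Q(sqrt(d)) with d squarefree: disc(K) = d if d = 1 mod 4, and disc(K) = 4d if d = 2 or 3 mod 4.
Here d = 701, and d mod 4 = 1.
d = 1 mod 4 (O_K = Z[(1+sqrt(d))/2]), so disc(K) = d = 701

701


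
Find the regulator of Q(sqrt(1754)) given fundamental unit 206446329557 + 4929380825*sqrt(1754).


epsilon = 206446329557 + 4929380825*sqrt(1754)
= 4.1289e+11
R = ln(4.1289e+11)
= 26.7465

26.7465


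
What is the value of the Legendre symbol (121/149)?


p = 149 is prime, so compute (121/149) with the reciprocity algorithm (Jacobi-symbol steps: pull out 2s via (2/n), flip via reciprocity, reduce):
  reciprocity: (121/149) -> +(149/121)
  reduce: (28/121)
  pull out 2: (2/121) = +1  (since 121 mod 8 = 1)
  pull out 2: (2/121) = +1  (since 121 mod 8 = 1)
  reciprocity: (7/121) -> +(121/7)
  reduce: (2/7)
  pull out 2: (2/7) = +1  (since 7 mod 8 = 7)
  (1/7) = 1
Product of signs = 1
(121/149) = 1

1


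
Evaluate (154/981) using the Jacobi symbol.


Compute (154/981) via quadratic reciprocity:
  pull out 2: (2/981) = -1  (since 981 mod 8 = 5)
  reciprocity: (77/981) -> +(981/77)
  reduce: (57/77)
  reciprocity: (57/77) -> +(77/57)
  reduce: (20/57)
  pull out 2: (2/57) = +1  (since 57 mod 8 = 1)
  pull out 2: (2/57) = +1  (since 57 mod 8 = 1)
  reciprocity: (5/57) -> +(57/5)
  reduce: (2/5)
  pull out 2: (2/5) = -1  (since 5 mod 8 = 5)
  (1/5) = 1
Product of signs = 1

1


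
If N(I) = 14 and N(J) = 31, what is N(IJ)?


N(IJ) = N(I) * N(J)
= 14 * 31
= 434

434


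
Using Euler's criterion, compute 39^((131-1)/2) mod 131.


p = 131 is prime and the exponent is (p-1)/2 = 65, so by Euler's criterion 39^65 = (39/131) = +1 or -1 mod 131.
Compute by square-and-multiply:
  65 = 64 + 1 (binary 1000001)
  Repeated squaring mod 131: 39^1 = 39, 39^2 = 80, 39^4 = 112, 39^8 = 99, 39^16 = 107, 39^32 = 52, 39^64 = 84
  39^65 = 39^64 * 39^1 = 84 * 39 mod 131
    84 * 39 = 3276 = 1 mod 131
  39^65 = 1 mod 131
Result 1: 39 is a quadratic residue mod 131.
39^65 mod 131 = 1

1


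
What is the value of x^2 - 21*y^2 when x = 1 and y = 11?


x^2 - d*y^2
= 1^2 - 21*11^2
= 1 - 2541
= -2540

-2540


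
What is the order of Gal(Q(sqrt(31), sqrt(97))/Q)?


The 2 square roots of distinct primes are multiplicatively independent over Q,
so [K:Q] = 2^2 and Gal(K/Q) is isomorphic to (Z/2Z)^2.
|Gal| = 2^2 = 4

4


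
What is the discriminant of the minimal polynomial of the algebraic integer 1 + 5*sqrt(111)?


The element 1 + 5*sqrt(111) has minimal polynomial:
x^2 - 2*x - 2774
Discriminant = (-2)^2 - 4*(-2774)
= 4 + 11096
= 11100

11100


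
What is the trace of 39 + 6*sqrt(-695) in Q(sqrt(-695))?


Tr(a + b*sqrt(d)) = (a + b*sqrt(d)) + (a - b*sqrt(d)) = 2a
= 2 * (39)
= 78

78


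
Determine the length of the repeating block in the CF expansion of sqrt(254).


Run the CF algorithm for sqrt(254).
a_0 = floor(sqrt(254)) = 15; set m_0=0, q_0=1.
Recurrence: m' = q*a - m,  q' = (d - m'^2)/q,  a' = floor((a_0 + m')/q').
  step 1: m=15, q=29, a=1
  step 2: m=14, q=2, a=14
  step 3: m=14, q=29, a=1
  step 4: m=15, q=1, a=30
a_4 = 2*a_0 = 30, so the period closes here.
sqrt(254) = [15; 1, 14, 1, 30]
Period length = 4

4


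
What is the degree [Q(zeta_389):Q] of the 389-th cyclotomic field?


The degree equals Euler's totient phi(389).
389 = 389
phi(389) = 388

388


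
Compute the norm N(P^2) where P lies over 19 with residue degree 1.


N(P^a) = p^(a*f)
= 19^(2*1)
= 19^2
= 361

361


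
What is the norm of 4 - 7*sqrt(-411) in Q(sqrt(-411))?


N(a + b*sqrt(d)) = a^2 - d*b^2
= (4)^2 - (-411)*(-7)^2
= 16 + 20139
= 20155

20155


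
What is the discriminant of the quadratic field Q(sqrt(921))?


For K = Q(sqrt(d)) with d squarefree: disc(K) = d if d = 1 mod 4, and disc(K) = 4d if d = 2 or 3 mod 4.
Here d = 921, and d mod 4 = 1.
d = 1 mod 4 (O_K = Z[(1+sqrt(d))/2]), so disc(K) = d = 921

921


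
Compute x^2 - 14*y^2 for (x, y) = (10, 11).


x^2 - d*y^2
= 10^2 - 14*11^2
= 100 - 1694
= -1594

-1594


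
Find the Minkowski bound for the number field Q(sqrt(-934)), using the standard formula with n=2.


d = -934, d mod 4 = 2, so disc(K) = 4d = -3736; |disc(K)| = 3736
Imaginary quadratic field, so n = 2, s = r2 = 1, r1 = 0
M = (n!/n^n) * (4/pi)^s * sqrt(|disc(K)|) = (2!/2^2) * (4/pi)^1 * sqrt(3736)
= 0.5 * 1.273240 * 61.122827
= 38.9120

38.9120


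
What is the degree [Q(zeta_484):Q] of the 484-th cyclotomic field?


The degree equals Euler's totient phi(484).
484 = 2^2 * 11^2
phi(484) = 220

220


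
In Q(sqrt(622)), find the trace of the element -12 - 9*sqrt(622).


Tr(a + b*sqrt(d)) = (a + b*sqrt(d)) + (a - b*sqrt(d)) = 2a
= 2 * (-12)
= -24

-24


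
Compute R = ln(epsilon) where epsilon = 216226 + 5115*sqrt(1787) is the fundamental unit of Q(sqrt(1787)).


epsilon = 216226 + 5115*sqrt(1787)
= 432452.0000
R = ln(432452.0000)
= 12.9772

12.9772


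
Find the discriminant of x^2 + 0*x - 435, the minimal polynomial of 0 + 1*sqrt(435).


The element 0 + 1*sqrt(435) has minimal polynomial:
x^2 + 0*x - 435
Discriminant = (0)^2 - 4*(-435)
= 0 + 1740
= 1740

1740


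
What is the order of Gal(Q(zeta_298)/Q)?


|Gal(Q(zeta_298)/Q)| = phi(298)
= 148

148
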